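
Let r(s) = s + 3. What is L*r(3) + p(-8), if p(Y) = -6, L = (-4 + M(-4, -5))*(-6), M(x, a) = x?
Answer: 282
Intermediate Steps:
r(s) = 3 + s
L = 48 (L = (-4 - 4)*(-6) = -8*(-6) = 48)
L*r(3) + p(-8) = 48*(3 + 3) - 6 = 48*6 - 6 = 288 - 6 = 282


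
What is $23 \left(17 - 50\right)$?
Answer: $-759$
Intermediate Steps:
$23 \left(17 - 50\right) = 23 \left(-33\right) = -759$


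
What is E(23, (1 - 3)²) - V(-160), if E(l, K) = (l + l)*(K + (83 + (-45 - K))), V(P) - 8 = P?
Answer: 1900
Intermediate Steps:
V(P) = 8 + P
E(l, K) = 76*l (E(l, K) = (2*l)*(K + (38 - K)) = (2*l)*38 = 76*l)
E(23, (1 - 3)²) - V(-160) = 76*23 - (8 - 160) = 1748 - 1*(-152) = 1748 + 152 = 1900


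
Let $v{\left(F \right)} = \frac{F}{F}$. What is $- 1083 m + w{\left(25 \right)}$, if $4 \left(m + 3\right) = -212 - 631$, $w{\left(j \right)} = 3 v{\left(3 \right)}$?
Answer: $\frac{925977}{4} \approx 2.3149 \cdot 10^{5}$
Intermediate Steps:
$v{\left(F \right)} = 1$
$w{\left(j \right)} = 3$ ($w{\left(j \right)} = 3 \cdot 1 = 3$)
$m = - \frac{855}{4}$ ($m = -3 + \frac{-212 - 631}{4} = -3 + \frac{1}{4} \left(-843\right) = -3 - \frac{843}{4} = - \frac{855}{4} \approx -213.75$)
$- 1083 m + w{\left(25 \right)} = \left(-1083\right) \left(- \frac{855}{4}\right) + 3 = \frac{925965}{4} + 3 = \frac{925977}{4}$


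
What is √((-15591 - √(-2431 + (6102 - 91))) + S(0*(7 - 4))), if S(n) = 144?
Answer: √(-15447 - 2*√895) ≈ 124.53*I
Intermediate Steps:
√((-15591 - √(-2431 + (6102 - 91))) + S(0*(7 - 4))) = √((-15591 - √(-2431 + (6102 - 91))) + 144) = √((-15591 - √(-2431 + 6011)) + 144) = √((-15591 - √3580) + 144) = √((-15591 - 2*√895) + 144) = √(-15447 - 2*√895)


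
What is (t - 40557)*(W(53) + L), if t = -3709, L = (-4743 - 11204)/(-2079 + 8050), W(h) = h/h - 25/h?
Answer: 30012480798/316463 ≈ 94837.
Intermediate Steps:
W(h) = 1 - 25/h
L = -15947/5971 ≈ -2.6707
(t - 40557)*(W(53) + L) = (-3709 - 40557)*((-25 + 53)/53 - 15947/5971) = -44266*((1/53)*28 - 15947/5971) = -44266*(28/53 - 15947/5971) = -44266*(-678003/316463) = 30012480798/316463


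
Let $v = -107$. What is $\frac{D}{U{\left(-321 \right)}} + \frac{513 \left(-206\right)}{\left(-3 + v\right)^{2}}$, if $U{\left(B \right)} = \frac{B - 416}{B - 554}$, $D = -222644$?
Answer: $- \frac{107150965213}{405350} \approx -2.6434 \cdot 10^{5}$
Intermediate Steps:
$U{\left(B \right)} = \frac{-416 + B}{-554 + B}$
$\frac{D}{U{\left(-321 \right)}} + \frac{513 \left(-206\right)}{\left(-3 + v\right)^{2}} = - \frac{222644}{\frac{1}{-554 - 321} \left(-416 - 321\right)} + \frac{513 \left(-206\right)}{\left(-3 - 107\right)^{2}} = - \frac{222644}{\frac{1}{-875} \left(-737\right)} - \frac{105678}{\left(-110\right)^{2}} = - \frac{222644}{\left(- \frac{1}{875}\right) \left(-737\right)} - \frac{105678}{12100} = - \frac{222644}{\frac{737}{875}} - \frac{52839}{6050} = \left(-222644\right) \frac{875}{737} - \frac{52839}{6050} = - \frac{194813500}{737} - \frac{52839}{6050} = - \frac{107150965213}{405350}$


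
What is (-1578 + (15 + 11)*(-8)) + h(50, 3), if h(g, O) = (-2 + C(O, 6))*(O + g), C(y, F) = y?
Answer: -1733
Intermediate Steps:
h(g, O) = (-2 + O)*(O + g)
(-1578 + (15 + 11)*(-8)) + h(50, 3) = (-1578 + (15 + 11)*(-8)) + (3² - 2*3 - 2*50 + 3*50) = (-1578 + 26*(-8)) + (9 - 6 - 100 + 150) = (-1578 - 208) + 53 = -1786 + 53 = -1733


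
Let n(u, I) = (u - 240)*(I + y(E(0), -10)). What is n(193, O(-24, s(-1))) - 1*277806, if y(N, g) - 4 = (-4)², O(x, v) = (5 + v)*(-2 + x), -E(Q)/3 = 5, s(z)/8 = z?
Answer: -282412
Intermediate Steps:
s(z) = 8*z
E(Q) = -15 (E(Q) = -3*5 = -15)
O(x, v) = (-2 + x)*(5 + v)
y(N, g) = 20 (y(N, g) = 4 + (-4)² = 4 + 16 = 20)
n(u, I) = (-240 + u)*(20 + I) (n(u, I) = (u - 240)*(I + 20) = (-240 + u)*(20 + I))
n(193, O(-24, s(-1))) - 1*277806 = (-4800 - 240*(-10 - 16*(-1) + 5*(-24) + (8*(-1))*(-24)) + 20*193 + (-10 - 16*(-1) + 5*(-24) + (8*(-1))*(-24))*193) - 1*277806 = (-4800 - 240*(-10 - 2*(-8) - 120 - 8*(-24)) + 3860 + (-10 - 2*(-8) - 120 - 8*(-24))*193) - 277806 = (-4800 - 240*(-10 + 16 - 120 + 192) + 3860 + (-10 + 16 - 120 + 192)*193) - 277806 = (-4800 - 240*78 + 3860 + 78*193) - 277806 = (-4800 - 18720 + 3860 + 15054) - 277806 = -4606 - 277806 = -282412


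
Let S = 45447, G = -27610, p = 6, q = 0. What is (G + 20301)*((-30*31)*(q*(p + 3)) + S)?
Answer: -332172123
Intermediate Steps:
(G + 20301)*((-30*31)*(q*(p + 3)) + S) = (-27610 + 20301)*((-30*31)*(0*(6 + 3)) + 45447) = -7309*(-0*9 + 45447) = -7309*(-930*0 + 45447) = -7309*(0 + 45447) = -7309*45447 = -332172123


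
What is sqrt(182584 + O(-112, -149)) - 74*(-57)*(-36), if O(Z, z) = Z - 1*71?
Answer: -151848 + sqrt(182401) ≈ -1.5142e+5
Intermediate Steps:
O(Z, z) = -71 + Z (O(Z, z) = Z - 71 = -71 + Z)
sqrt(182584 + O(-112, -149)) - 74*(-57)*(-36) = sqrt(182584 + (-71 - 112)) - 74*(-57)*(-36) = sqrt(182584 - 183) + 4218*(-36) = sqrt(182401) - 151848 = -151848 + sqrt(182401)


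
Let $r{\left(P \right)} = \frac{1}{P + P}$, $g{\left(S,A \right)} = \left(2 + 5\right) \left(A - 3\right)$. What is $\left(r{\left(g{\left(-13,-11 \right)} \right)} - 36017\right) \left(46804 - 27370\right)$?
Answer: $- \frac{68595538761}{98} \approx -6.9995 \cdot 10^{8}$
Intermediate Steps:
$g{\left(S,A \right)} = -21 + 7 A$ ($g{\left(S,A \right)} = 7 \left(-3 + A\right) = -21 + 7 A$)
$r{\left(P \right)} = \frac{1}{2 P}$
$\left(r{\left(g{\left(-13,-11 \right)} \right)} - 36017\right) \left(46804 - 27370\right) = \left(\frac{1}{2 \left(-21 + 7 \left(-11\right)\right)} - 36017\right) \left(46804 - 27370\right) = \left(\frac{1}{2 \left(-21 - 77\right)} - 36017\right) \left(46804 - 27370\right) = \left(\frac{1}{2 \left(-98\right)} - 36017\right) 19434 = \left(\frac{1}{2} \left(- \frac{1}{98}\right) - 36017\right) 19434 = \left(- \frac{1}{196} - 36017\right) 19434 = \left(- \frac{7059333}{196}\right) 19434 = - \frac{68595538761}{98}$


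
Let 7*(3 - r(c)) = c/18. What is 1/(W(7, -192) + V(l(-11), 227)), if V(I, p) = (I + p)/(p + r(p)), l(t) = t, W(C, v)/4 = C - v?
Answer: 28753/22914604 ≈ 0.0012548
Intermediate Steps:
r(c) = 3 - c/126 (r(c) = 3 - c/(7*18) = 3 - c/126)
W(C, v) = -4*v + 4*C (W(C, v) = 4*(C - v) = -4*v + 4*C)
V(I, p) = (I + p)/(3 + 125*p/126) (V(I, p) = (I + p)/(p + (3 - p/126)) = (I + p)/(3 + 125*p/126))
1/(W(7, -192) + V(l(-11), 227)) = 1/((-4*(-192) + 4*7) + 126*(-11 + 227)/(378 + 125*227)) = 1/((768 + 28) + 126*216/(378 + 28375)) = 1/(796 + 126*216/28753) = 1/(796 + 126*(1/28753)*216) = 1/(796 + 27216/28753) = 1/(22914604/28753) = 28753/22914604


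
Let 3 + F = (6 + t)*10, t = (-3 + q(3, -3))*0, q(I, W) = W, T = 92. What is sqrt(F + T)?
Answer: sqrt(149) ≈ 12.207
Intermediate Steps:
t = 0 (t = (-3 - 3)*0 = -6*0 = 0)
F = 57 (F = -3 + (6 + 0)*10 = -3 + 6*10 = -3 + 60 = 57)
sqrt(F + T) = sqrt(57 + 92) = sqrt(149)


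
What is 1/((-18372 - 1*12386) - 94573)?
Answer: -1/125331 ≈ -7.9789e-6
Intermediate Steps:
1/((-18372 - 1*12386) - 94573) = 1/((-18372 - 12386) - 94573) = 1/(-30758 - 94573) = 1/(-125331) = -1/125331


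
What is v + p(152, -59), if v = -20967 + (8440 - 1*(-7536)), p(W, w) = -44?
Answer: -5035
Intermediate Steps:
v = -4991 (v = -20967 + (8440 + 7536) = -20967 + 15976 = -4991)
v + p(152, -59) = -4991 - 44 = -5035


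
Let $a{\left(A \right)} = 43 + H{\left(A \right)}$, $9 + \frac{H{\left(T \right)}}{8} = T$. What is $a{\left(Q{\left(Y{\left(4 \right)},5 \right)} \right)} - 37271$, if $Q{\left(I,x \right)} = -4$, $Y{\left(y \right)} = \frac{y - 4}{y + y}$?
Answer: $-37332$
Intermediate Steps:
$H{\left(T \right)} = -72 + 8 T$
$Y{\left(y \right)} = \frac{-4 + y}{2 y}$
$a{\left(A \right)} = -29 + 8 A$ ($a{\left(A \right)} = 43 + \left(-72 + 8 A\right) = -29 + 8 A$)
$a{\left(Q{\left(Y{\left(4 \right)},5 \right)} \right)} - 37271 = \left(-29 + 8 \left(-4\right)\right) - 37271 = \left(-29 - 32\right) - 37271 = -61 - 37271 = -37332$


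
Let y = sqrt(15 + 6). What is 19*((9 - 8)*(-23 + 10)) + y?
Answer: -247 + sqrt(21) ≈ -242.42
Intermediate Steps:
y = sqrt(21) ≈ 4.5826
19*((9 - 8)*(-23 + 10)) + y = 19*((9 - 8)*(-23 + 10)) + sqrt(21) = 19*(1*(-13)) + sqrt(21) = 19*(-13) + sqrt(21) = -247 + sqrt(21)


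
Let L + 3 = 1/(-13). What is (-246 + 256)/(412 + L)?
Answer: 65/2658 ≈ 0.024454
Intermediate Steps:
L = -40/13 (L = -3 + 1/(-13) = -3 - 1/13 = -40/13 ≈ -3.0769)
(-246 + 256)/(412 + L) = (-246 + 256)/(412 - 40/13) = 10/(5316/13) = 10*(13/5316) = 65/2658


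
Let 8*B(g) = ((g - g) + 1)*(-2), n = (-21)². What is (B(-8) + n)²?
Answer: 3108169/16 ≈ 1.9426e+5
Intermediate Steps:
n = 441
B(g) = -¼ (B(g) = (((g - g) + 1)*(-2))/8 = ((0 + 1)*(-2))/8 = (1*(-2))/8 = (⅛)*(-2) = -¼)
(B(-8) + n)² = (-¼ + 441)² = (1763/4)² = 3108169/16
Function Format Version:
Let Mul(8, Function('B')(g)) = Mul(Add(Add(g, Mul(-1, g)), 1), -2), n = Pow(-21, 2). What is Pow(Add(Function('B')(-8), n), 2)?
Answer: Rational(3108169, 16) ≈ 1.9426e+5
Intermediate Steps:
n = 441
Function('B')(g) = Rational(-1, 4) (Function('B')(g) = Mul(Rational(1, 8), Mul(Add(Add(g, Mul(-1, g)), 1), -2)) = Mul(Rational(1, 8), Mul(Add(0, 1), -2)) = Mul(Rational(1, 8), Mul(1, -2)) = Mul(Rational(1, 8), -2) = Rational(-1, 4))
Pow(Add(Function('B')(-8), n), 2) = Pow(Add(Rational(-1, 4), 441), 2) = Pow(Rational(1763, 4), 2) = Rational(3108169, 16)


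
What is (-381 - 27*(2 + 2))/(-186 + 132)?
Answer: 163/18 ≈ 9.0556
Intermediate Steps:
(-381 - 27*(2 + 2))/(-186 + 132) = (-381 - 27*4)/(-54) = (-381 - 108)*(-1/54) = -489*(-1/54) = 163/18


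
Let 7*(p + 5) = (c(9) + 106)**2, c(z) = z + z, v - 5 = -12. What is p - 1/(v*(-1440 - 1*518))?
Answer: 30037677/13706 ≈ 2191.6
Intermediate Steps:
v = -7 (v = 5 - 12 = -7)
c(z) = 2*z
p = 15341/7 (p = -5 + (2*9 + 106)**2/7 = -5 + (18 + 106)**2/7 = -5 + (1/7)*124**2 = -5 + (1/7)*15376 = -5 + 15376/7 = 15341/7 ≈ 2191.6)
p - 1/(v*(-1440 - 1*518)) = 15341/7 - 1/((-7*(-1440 - 1*518))) = 15341/7 - 1/((-7*(-1440 - 518))) = 15341/7 - 1/((-7*(-1958))) = 15341/7 - 1/13706 = 30037677/13706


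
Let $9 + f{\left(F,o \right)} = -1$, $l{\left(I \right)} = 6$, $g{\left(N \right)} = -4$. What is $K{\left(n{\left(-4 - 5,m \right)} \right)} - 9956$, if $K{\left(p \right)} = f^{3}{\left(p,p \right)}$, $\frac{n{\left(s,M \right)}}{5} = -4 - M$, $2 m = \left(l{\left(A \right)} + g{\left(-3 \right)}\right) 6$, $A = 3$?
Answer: $-10956$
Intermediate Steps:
$f{\left(F,o \right)} = -10$ ($f{\left(F,o \right)} = -9 - 1 = -10$)
$m = 6$ ($m = \frac{\left(6 - 4\right) 6}{2} = \frac{2 \cdot 6}{2} = \frac{1}{2} \cdot 12 = 6$)
$n{\left(s,M \right)} = -20 - 5 M$ ($n{\left(s,M \right)} = 5 \left(-4 - M\right) = -20 - 5 M$)
$K{\left(p \right)} = -1000$ ($K{\left(p \right)} = \left(-10\right)^{3} = -1000$)
$K{\left(n{\left(-4 - 5,m \right)} \right)} - 9956 = -1000 - 9956 = -10956$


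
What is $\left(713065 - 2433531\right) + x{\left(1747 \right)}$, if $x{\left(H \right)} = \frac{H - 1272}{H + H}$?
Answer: $- \frac{6011307729}{3494} \approx -1.7205 \cdot 10^{6}$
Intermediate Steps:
$x{\left(H \right)} = \frac{-1272 + H}{2 H}$
$\left(713065 - 2433531\right) + x{\left(1747 \right)} = \left(713065 - 2433531\right) + \frac{-1272 + 1747}{2 \cdot 1747} = -1720466 + \frac{1}{2} \cdot \frac{1}{1747} \cdot 475 = -1720466 + \frac{475}{3494} = - \frac{6011307729}{3494}$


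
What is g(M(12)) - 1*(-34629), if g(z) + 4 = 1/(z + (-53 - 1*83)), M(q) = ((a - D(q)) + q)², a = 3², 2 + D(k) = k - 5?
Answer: 4155001/120 ≈ 34625.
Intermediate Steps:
D(k) = -7 + k (D(k) = -2 + (k - 5) = -2 + (-5 + k) = -7 + k)
a = 9
M(q) = 256 (M(q) = ((9 - (-7 + q)) + q)² = ((9 + (7 - q)) + q)² = ((16 - q) + q)² = 16² = 256)
g(z) = -4 + 1/(-136 + z) (g(z) = -4 + 1/(z + (-53 - 1*83)) = -4 + 1/(z + (-53 - 83)) = -4 + 1/(z - 136) = -4 + 1/(-136 + z))
g(M(12)) - 1*(-34629) = (545 - 4*256)/(-136 + 256) - 1*(-34629) = (545 - 1024)/120 + 34629 = (1/120)*(-479) + 34629 = -479/120 + 34629 = 4155001/120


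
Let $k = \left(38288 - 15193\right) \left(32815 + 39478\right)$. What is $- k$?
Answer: $-1669606835$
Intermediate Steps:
$k = 1669606835$ ($k = 23095 \cdot 72293 = 1669606835$)
$- k = \left(-1\right) 1669606835 = -1669606835$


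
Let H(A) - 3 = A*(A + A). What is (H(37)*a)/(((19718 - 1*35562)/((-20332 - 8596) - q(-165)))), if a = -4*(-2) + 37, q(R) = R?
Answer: 3547772235/15844 ≈ 2.2392e+5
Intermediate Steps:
H(A) = 3 + 2*A**2 (H(A) = 3 + A*(A + A) = 3 + A*(2*A) = 3 + 2*A**2)
a = 45 (a = 8 + 37 = 45)
(H(37)*a)/(((19718 - 1*35562)/((-20332 - 8596) - q(-165)))) = ((3 + 2*37**2)*45)/(((19718 - 1*35562)/((-20332 - 8596) - 1*(-165)))) = ((3 + 2*1369)*45)/(((19718 - 35562)/(-28928 + 165))) = ((3 + 2738)*45)/((-15844/(-28763))) = (2741*45)/((-15844*(-1/28763))) = 123345/(15844/28763) = 123345*(28763/15844) = 3547772235/15844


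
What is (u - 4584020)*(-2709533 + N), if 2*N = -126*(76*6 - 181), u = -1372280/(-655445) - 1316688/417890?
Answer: 48911312876240399134424/3912913015 ≈ 1.2500e+13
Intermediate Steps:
u = -4136492528/3912913015 (u = -1372280*(-1/655445) - 1316688*1/417890 = 39208/18727 - 658344/208945 = -4136492528/3912913015 ≈ -1.0571)
N = -17325 (N = (-126*(76*6 - 181))/2 = (-126*(456 - 181))/2 = (-126*275)/2 = (1/2)*(-34650) = -17325)
(u - 4584020)*(-2709533 + N) = (-4136492528/3912913015 - 4584020)*(-2709533 - 17325) = -17936875655512828/3912913015*(-2726858) = 48911312876240399134424/3912913015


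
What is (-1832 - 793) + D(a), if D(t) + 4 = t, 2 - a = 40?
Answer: -2667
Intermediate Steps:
a = -38 (a = 2 - 1*40 = 2 - 40 = -38)
D(t) = -4 + t
(-1832 - 793) + D(a) = (-1832 - 793) + (-4 - 38) = -2625 - 42 = -2667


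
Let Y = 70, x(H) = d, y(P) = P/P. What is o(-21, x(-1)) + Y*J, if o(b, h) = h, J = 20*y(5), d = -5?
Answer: 1395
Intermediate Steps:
y(P) = 1
x(H) = -5
J = 20 (J = 20*1 = 20)
o(-21, x(-1)) + Y*J = -5 + 70*20 = -5 + 1400 = 1395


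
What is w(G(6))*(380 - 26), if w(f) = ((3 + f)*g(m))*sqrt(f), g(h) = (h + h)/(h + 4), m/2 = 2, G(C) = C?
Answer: 3186*sqrt(6) ≈ 7804.1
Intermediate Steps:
m = 4 (m = 2*2 = 4)
g(h) = 2*h/(4 + h) (g(h) = (2*h)/(4 + h) = 2*h/(4 + h))
w(f) = sqrt(f)*(3 + f) (w(f) = ((3 + f)*(2*4/(4 + 4)))*sqrt(f) = ((3 + f)*(2*4/8))*sqrt(f) = ((3 + f)*(2*4*(1/8)))*sqrt(f) = ((3 + f)*1)*sqrt(f) = (3 + f)*sqrt(f) = sqrt(f)*(3 + f))
w(G(6))*(380 - 26) = (sqrt(6)*(3 + 6))*(380 - 26) = (sqrt(6)*9)*354 = (9*sqrt(6))*354 = 3186*sqrt(6)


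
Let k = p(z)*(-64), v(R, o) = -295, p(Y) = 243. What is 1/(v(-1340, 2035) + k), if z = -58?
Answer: -1/15847 ≈ -6.3103e-5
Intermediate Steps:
k = -15552 (k = 243*(-64) = -15552)
1/(v(-1340, 2035) + k) = 1/(-295 - 15552) = 1/(-15847) = -1/15847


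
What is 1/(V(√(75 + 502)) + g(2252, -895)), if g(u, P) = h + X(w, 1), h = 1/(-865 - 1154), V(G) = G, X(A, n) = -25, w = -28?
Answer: -101911044/195766279 - 4076361*√577/195766279 ≈ -1.0208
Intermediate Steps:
h = -1/2019 (h = 1/(-2019) = -1/2019 ≈ -0.00049530)
g(u, P) = -50476/2019 (g(u, P) = -1/2019 - 25 = -50476/2019)
1/(V(√(75 + 502)) + g(2252, -895)) = 1/(√(75 + 502) - 50476/2019) = 1/(√577 - 50476/2019) = 1/(-50476/2019 + √577)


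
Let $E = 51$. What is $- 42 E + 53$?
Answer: $-2089$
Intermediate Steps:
$- 42 E + 53 = \left(-42\right) 51 + 53 = -2142 + 53 = -2089$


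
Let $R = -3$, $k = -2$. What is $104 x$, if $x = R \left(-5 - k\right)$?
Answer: $936$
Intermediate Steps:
$x = 9$ ($x = - 3 \left(-5 - -2\right) = - 3 \left(-5 + 2\right) = \left(-3\right) \left(-3\right) = 9$)
$104 x = 104 \cdot 9 = 936$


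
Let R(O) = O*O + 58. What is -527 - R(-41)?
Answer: -2266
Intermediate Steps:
R(O) = 58 + O² (R(O) = O² + 58 = 58 + O²)
-527 - R(-41) = -527 - (58 + (-41)²) = -527 - (58 + 1681) = -527 - 1*1739 = -527 - 1739 = -2266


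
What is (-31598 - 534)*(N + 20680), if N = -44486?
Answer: 764934392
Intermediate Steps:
(-31598 - 534)*(N + 20680) = (-31598 - 534)*(-44486 + 20680) = -32132*(-23806) = 764934392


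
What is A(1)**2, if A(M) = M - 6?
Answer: 25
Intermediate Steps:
A(M) = -6 + M
A(1)**2 = (-6 + 1)**2 = (-5)**2 = 25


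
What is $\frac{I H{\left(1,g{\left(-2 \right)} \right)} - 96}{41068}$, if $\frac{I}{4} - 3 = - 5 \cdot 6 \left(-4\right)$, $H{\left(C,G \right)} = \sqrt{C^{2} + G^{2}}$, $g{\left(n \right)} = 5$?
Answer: $- \frac{24}{10267} + \frac{123 \sqrt{26}}{10267} \approx 0.058749$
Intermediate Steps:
$I = 492$ ($I = 12 + 4 \left(- 5 \cdot 6 \left(-4\right)\right) = 12 + 4 \left(\left(-5\right) \left(-24\right)\right) = 12 + 4 \cdot 120 = 12 + 480 = 492$)
$\frac{I H{\left(1,g{\left(-2 \right)} \right)} - 96}{41068} = \frac{492 \sqrt{1^{2} + 5^{2}} - 96}{41068} = \left(492 \sqrt{1 + 25} - 96\right) \frac{1}{41068} = \left(492 \sqrt{26} - 96\right) \frac{1}{41068} = \left(-96 + 492 \sqrt{26}\right) \frac{1}{41068} = - \frac{24}{10267} + \frac{123 \sqrt{26}}{10267}$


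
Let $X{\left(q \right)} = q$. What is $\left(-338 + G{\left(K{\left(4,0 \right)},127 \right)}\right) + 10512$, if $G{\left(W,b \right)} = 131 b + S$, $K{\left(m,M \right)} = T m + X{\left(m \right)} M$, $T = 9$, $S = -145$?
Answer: $26666$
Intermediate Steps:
$K{\left(m,M \right)} = 9 m + M m$ ($K{\left(m,M \right)} = 9 m + m M = 9 m + M m$)
$G{\left(W,b \right)} = -145 + 131 b$ ($G{\left(W,b \right)} = 131 b - 145 = -145 + 131 b$)
$\left(-338 + G{\left(K{\left(4,0 \right)},127 \right)}\right) + 10512 = \left(-338 + \left(-145 + 131 \cdot 127\right)\right) + 10512 = \left(-338 + \left(-145 + 16637\right)\right) + 10512 = \left(-338 + 16492\right) + 10512 = 16154 + 10512 = 26666$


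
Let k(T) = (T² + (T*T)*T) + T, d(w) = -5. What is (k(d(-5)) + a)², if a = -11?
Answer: 13456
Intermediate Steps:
k(T) = T + T² + T³ (k(T) = (T² + T²*T) + T = (T² + T³) + T = T + T² + T³)
(k(d(-5)) + a)² = (-5*(1 - 5 + (-5)²) - 11)² = (-5*(1 - 5 + 25) - 11)² = (-5*21 - 11)² = (-105 - 11)² = (-116)² = 13456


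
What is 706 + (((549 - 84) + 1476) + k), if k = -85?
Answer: 2562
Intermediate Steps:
706 + (((549 - 84) + 1476) + k) = 706 + (((549 - 84) + 1476) - 85) = 706 + ((465 + 1476) - 85) = 706 + (1941 - 85) = 706 + 1856 = 2562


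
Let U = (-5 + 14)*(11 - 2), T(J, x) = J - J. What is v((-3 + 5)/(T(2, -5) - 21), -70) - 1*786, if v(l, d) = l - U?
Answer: -18209/21 ≈ -867.10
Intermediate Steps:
T(J, x) = 0
U = 81 (U = 9*9 = 81)
v(l, d) = -81 + l (v(l, d) = l - 1*81 = l - 81 = -81 + l)
v((-3 + 5)/(T(2, -5) - 21), -70) - 1*786 = (-81 + (-3 + 5)/(0 - 21)) - 1*786 = (-81 + 2/(-21)) - 786 = (-81 + 2*(-1/21)) - 786 = (-81 - 2/21) - 786 = -1703/21 - 786 = -18209/21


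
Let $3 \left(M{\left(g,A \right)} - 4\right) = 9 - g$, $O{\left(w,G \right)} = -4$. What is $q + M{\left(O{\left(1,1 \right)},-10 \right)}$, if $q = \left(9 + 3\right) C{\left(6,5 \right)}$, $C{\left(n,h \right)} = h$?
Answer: $\frac{205}{3} \approx 68.333$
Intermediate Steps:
$q = 60$ ($q = \left(9 + 3\right) 5 = 12 \cdot 5 = 60$)
$M{\left(g,A \right)} = 7 - \frac{g}{3}$ ($M{\left(g,A \right)} = 4 + \frac{9 - g}{3} = 4 - \left(-3 + \frac{g}{3}\right) = 7 - \frac{g}{3}$)
$q + M{\left(O{\left(1,1 \right)},-10 \right)} = 60 + \left(7 - - \frac{4}{3}\right) = 60 + \left(7 + \frac{4}{3}\right) = 60 + \frac{25}{3} = \frac{205}{3}$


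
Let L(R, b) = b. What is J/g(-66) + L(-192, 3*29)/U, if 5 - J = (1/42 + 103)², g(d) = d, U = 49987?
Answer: 133638899353/831383784 ≈ 160.74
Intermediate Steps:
J = -18714109/1764 (J = 5 - (1/42 + 103)² = 5 - (4327/42)² = 5 - 1*18722929/1764 = 5 - 18722929/1764 = -18714109/1764 ≈ -10609.)
J/g(-66) + L(-192, 3*29)/U = -18714109/1764/(-66) + (3*29)/49987 = -18714109/1764*(-1/66) + 87*(1/49987) = 18714109/116424 + 87/49987 = 133638899353/831383784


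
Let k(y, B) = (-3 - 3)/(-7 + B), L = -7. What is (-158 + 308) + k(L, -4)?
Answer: 1656/11 ≈ 150.55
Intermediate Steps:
k(y, B) = -6/(-7 + B)
(-158 + 308) + k(L, -4) = (-158 + 308) - 6/(-7 - 4) = 150 - 6/(-11) = 150 - 6*(-1/11) = 150 + 6/11 = 1656/11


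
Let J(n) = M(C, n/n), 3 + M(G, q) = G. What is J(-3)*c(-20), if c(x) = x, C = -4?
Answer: 140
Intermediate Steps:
M(G, q) = -3 + G
J(n) = -7 (J(n) = -3 - 4 = -7)
J(-3)*c(-20) = -7*(-20) = 140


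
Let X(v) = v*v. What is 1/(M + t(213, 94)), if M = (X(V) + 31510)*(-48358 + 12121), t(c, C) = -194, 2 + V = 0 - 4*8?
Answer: -1/1183718036 ≈ -8.4480e-10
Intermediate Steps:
V = -34 (V = -2 + (0 - 4*8) = -2 + (0 - 32) = -2 - 32 = -34)
X(v) = v²
M = -1183717842 (M = ((-34)² + 31510)*(-48358 + 12121) = (1156 + 31510)*(-36237) = 32666*(-36237) = -1183717842)
1/(M + t(213, 94)) = 1/(-1183717842 - 194) = 1/(-1183718036) = -1/1183718036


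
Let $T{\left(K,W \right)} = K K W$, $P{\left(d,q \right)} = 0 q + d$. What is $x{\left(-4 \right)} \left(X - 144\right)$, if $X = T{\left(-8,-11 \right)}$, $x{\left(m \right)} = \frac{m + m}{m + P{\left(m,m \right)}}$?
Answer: $-848$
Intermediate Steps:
$P{\left(d,q \right)} = d$ ($P{\left(d,q \right)} = 0 + d = d$)
$T{\left(K,W \right)} = W K^{2}$ ($T{\left(K,W \right)} = K^{2} W = W K^{2}$)
$x{\left(m \right)} = 1$ ($x{\left(m \right)} = \frac{m + m}{m + m} = \frac{2 m}{2 m} = 2 m \frac{1}{2 m} = 1$)
$X = -704$ ($X = - 11 \left(-8\right)^{2} = \left(-11\right) 64 = -704$)
$x{\left(-4 \right)} \left(X - 144\right) = 1 \left(-704 - 144\right) = 1 \left(-848\right) = -848$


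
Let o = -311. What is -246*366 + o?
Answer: -90347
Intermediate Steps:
-246*366 + o = -246*366 - 311 = -90036 - 311 = -90347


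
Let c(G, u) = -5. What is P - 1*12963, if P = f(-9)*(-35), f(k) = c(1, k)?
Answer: -12788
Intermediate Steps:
f(k) = -5
P = 175 (P = -5*(-35) = 175)
P - 1*12963 = 175 - 1*12963 = 175 - 12963 = -12788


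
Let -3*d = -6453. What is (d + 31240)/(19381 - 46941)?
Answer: -33391/27560 ≈ -1.2116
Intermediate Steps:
d = 2151 (d = -1/3*(-6453) = 2151)
(d + 31240)/(19381 - 46941) = (2151 + 31240)/(19381 - 46941) = 33391/(-27560) = 33391*(-1/27560) = -33391/27560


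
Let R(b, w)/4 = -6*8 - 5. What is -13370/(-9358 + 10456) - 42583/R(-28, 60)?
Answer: 21960847/116388 ≈ 188.69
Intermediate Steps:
R(b, w) = -212 (R(b, w) = 4*(-6*8 - 5) = 4*(-48 - 5) = 4*(-53) = -212)
-13370/(-9358 + 10456) - 42583/R(-28, 60) = -13370/(-9358 + 10456) - 42583/(-212) = -13370/1098 - 42583*(-1/212) = -13370*1/1098 + 42583/212 = -6685/549 + 42583/212 = 21960847/116388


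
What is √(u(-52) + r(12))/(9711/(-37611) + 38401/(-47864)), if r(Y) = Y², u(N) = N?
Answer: -400047312*√23/212123035 ≈ -9.0446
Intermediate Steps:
√(u(-52) + r(12))/(9711/(-37611) + 38401/(-47864)) = √(-52 + 12²)/(9711/(-37611) + 38401/(-47864)) = √(-52 + 144)/(9711*(-1/37611) + 38401*(-1/47864)) = √92/(-1079/4179 - 38401/47864) = (2*√23)/(-212123035/200023656) = (2*√23)*(-200023656/212123035) = -400047312*√23/212123035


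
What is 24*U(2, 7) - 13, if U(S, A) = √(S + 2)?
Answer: 35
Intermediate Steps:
U(S, A) = √(2 + S)
24*U(2, 7) - 13 = 24*√(2 + 2) - 13 = 24*√4 - 13 = 24*2 - 13 = 48 - 13 = 35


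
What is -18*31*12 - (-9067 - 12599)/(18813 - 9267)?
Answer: -10649725/1591 ≈ -6693.7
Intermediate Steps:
-18*31*12 - (-9067 - 12599)/(18813 - 9267) = -558*12 - (-21666)/9546 = -6696 - (-21666)/9546 = -6696 - 1*(-3611/1591) = -6696 + 3611/1591 = -10649725/1591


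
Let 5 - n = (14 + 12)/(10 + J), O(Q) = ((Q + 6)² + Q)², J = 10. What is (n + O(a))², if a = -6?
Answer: 157609/100 ≈ 1576.1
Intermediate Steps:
O(Q) = (Q + (6 + Q)²)² (O(Q) = ((6 + Q)² + Q)² = (Q + (6 + Q)²)²)
n = 37/10 (n = 5 - (14 + 12)/(10 + 10) = 5 - 26/20 = 5 - 1*13/10 = 5 - 13/10 = 37/10 ≈ 3.7000)
(n + O(a))² = (37/10 + (-6 + (6 - 6)²)²)² = (37/10 + (-6 + 0²)²)² = (37/10 + (-6 + 0)²)² = (37/10 + (-6)²)² = (37/10 + 36)² = (397/10)² = 157609/100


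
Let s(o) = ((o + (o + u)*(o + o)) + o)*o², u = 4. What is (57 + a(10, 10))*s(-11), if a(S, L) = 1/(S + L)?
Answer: 4556013/5 ≈ 9.1120e+5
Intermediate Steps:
a(S, L) = 1/(L + S)
s(o) = o²*(2*o + 2*o*(4 + o)) (s(o) = ((o + (o + 4)*(o + o)) + o)*o² = ((o + (4 + o)*(2*o)) + o)*o² = ((o + 2*o*(4 + o)) + o)*o² = (2*o + 2*o*(4 + o))*o² = o²*(2*o + 2*o*(4 + o)))
(57 + a(10, 10))*s(-11) = (57 + 1/(10 + 10))*(2*(-11)³*(5 - 11)) = (57 + 1/20)*(2*(-1331)*(-6)) = (57 + 1/20)*15972 = (1141/20)*15972 = 4556013/5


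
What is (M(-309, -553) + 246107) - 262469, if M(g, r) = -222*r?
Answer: 106404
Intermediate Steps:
(M(-309, -553) + 246107) - 262469 = (-222*(-553) + 246107) - 262469 = (122766 + 246107) - 262469 = 368873 - 262469 = 106404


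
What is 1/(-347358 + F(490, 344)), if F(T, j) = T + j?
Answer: -1/346524 ≈ -2.8858e-6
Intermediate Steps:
1/(-347358 + F(490, 344)) = 1/(-347358 + (490 + 344)) = 1/(-347358 + 834) = 1/(-346524) = -1/346524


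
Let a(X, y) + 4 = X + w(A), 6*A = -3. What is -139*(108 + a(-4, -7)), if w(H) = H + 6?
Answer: -29329/2 ≈ -14665.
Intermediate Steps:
A = -½ (A = (⅙)*(-3) = -½ ≈ -0.50000)
w(H) = 6 + H
a(X, y) = 3/2 + X (a(X, y) = -4 + (X + (6 - ½)) = -4 + (X + 11/2) = -4 + (11/2 + X) = 3/2 + X)
-139*(108 + a(-4, -7)) = -139*(108 + (3/2 - 4)) = -139*(108 - 5/2) = -139*211/2 = -29329/2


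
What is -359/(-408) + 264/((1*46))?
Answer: 62113/9384 ≈ 6.6190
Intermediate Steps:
-359/(-408) + 264/((1*46)) = -359*(-1/408) + 264/46 = 359/408 + 264*(1/46) = 359/408 + 132/23 = 62113/9384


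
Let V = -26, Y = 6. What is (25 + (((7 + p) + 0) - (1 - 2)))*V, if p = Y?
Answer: -1014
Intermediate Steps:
p = 6
(25 + (((7 + p) + 0) - (1 - 2)))*V = (25 + (((7 + 6) + 0) - (1 - 2)))*(-26) = (25 + ((13 + 0) - 1*(-1)))*(-26) = (25 + (13 + 1))*(-26) = (25 + 14)*(-26) = 39*(-26) = -1014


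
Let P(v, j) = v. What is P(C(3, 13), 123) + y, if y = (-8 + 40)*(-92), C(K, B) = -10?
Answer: -2954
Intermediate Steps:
y = -2944 (y = 32*(-92) = -2944)
P(C(3, 13), 123) + y = -10 - 2944 = -2954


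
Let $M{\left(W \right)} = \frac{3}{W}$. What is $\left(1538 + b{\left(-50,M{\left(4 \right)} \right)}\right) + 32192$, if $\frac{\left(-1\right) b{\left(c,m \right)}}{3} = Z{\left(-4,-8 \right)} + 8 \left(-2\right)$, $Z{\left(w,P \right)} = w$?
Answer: $33790$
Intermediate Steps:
$b{\left(c,m \right)} = 60$ ($b{\left(c,m \right)} = - 3 \left(-4 + 8 \left(-2\right)\right) = - 3 \left(-4 - 16\right) = \left(-3\right) \left(-20\right) = 60$)
$\left(1538 + b{\left(-50,M{\left(4 \right)} \right)}\right) + 32192 = \left(1538 + 60\right) + 32192 = 1598 + 32192 = 33790$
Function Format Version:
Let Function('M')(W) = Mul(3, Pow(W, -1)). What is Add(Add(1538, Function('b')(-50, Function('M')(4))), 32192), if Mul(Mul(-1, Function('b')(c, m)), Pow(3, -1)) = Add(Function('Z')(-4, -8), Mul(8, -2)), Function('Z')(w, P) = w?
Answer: 33790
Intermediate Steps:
Function('b')(c, m) = 60 (Function('b')(c, m) = Mul(-3, Add(-4, Mul(8, -2))) = Mul(-3, Add(-4, -16)) = Mul(-3, -20) = 60)
Add(Add(1538, Function('b')(-50, Function('M')(4))), 32192) = Add(Add(1538, 60), 32192) = Add(1598, 32192) = 33790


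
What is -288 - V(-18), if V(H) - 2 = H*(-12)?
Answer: -506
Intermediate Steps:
V(H) = 2 - 12*H (V(H) = 2 + H*(-12) = 2 - 12*H)
-288 - V(-18) = -288 - (2 - 12*(-18)) = -288 - (2 + 216) = -288 - 1*218 = -288 - 218 = -506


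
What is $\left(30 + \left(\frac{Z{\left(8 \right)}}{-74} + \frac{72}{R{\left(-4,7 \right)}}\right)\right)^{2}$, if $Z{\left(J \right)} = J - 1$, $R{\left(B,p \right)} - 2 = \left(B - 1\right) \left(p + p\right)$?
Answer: $\frac{1316891521}{1582564} \approx 832.13$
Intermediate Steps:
$R{\left(B,p \right)} = 2 + 2 p \left(-1 + B\right)$ ($R{\left(B,p \right)} = 2 + \left(B - 1\right) \left(p + p\right) = 2 + \left(-1 + B\right) 2 p = 2 + 2 p \left(-1 + B\right)$)
$Z{\left(J \right)} = -1 + J$
$\left(30 + \left(\frac{Z{\left(8 \right)}}{-74} + \frac{72}{R{\left(-4,7 \right)}}\right)\right)^{2} = \left(30 + \left(\frac{-1 + 8}{-74} + \frac{72}{2 - 14 + 2 \left(-4\right) 7}\right)\right)^{2} = \left(30 + \left(7 \left(- \frac{1}{74}\right) + \frac{72}{2 - 14 - 56}\right)\right)^{2} = \left(30 + \left(- \frac{7}{74} + \frac{72}{-68}\right)\right)^{2} = \left(30 + \left(- \frac{7}{74} + 72 \left(- \frac{1}{68}\right)\right)\right)^{2} = \left(30 - \frac{1451}{1258}\right)^{2} = \left(\frac{36289}{1258}\right)^{2} = \frac{1316891521}{1582564}$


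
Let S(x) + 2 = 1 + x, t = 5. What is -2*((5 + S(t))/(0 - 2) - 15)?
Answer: 39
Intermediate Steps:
S(x) = -1 + x (S(x) = -2 + (1 + x) = -1 + x)
-2*((5 + S(t))/(0 - 2) - 15) = -2*((5 + (-1 + 5))/(0 - 2) - 15) = -2*((5 + 4)/(-2) - 15) = -2*(9*(-1/2) - 15) = -2*(-9/2 - 15) = -2*(-39/2) = 39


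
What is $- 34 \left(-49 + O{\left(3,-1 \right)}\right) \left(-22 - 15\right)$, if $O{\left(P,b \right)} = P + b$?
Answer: $-59126$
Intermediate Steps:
$- 34 \left(-49 + O{\left(3,-1 \right)}\right) \left(-22 - 15\right) = - 34 \left(-49 + \left(3 - 1\right)\right) \left(-22 - 15\right) = - 34 \left(-49 + 2\right) \left(-37\right) = - 34 \left(\left(-47\right) \left(-37\right)\right) = \left(-34\right) 1739 = -59126$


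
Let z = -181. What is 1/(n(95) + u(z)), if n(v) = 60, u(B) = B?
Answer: -1/121 ≈ -0.0082645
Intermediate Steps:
1/(n(95) + u(z)) = 1/(60 - 181) = 1/(-121) = -1/121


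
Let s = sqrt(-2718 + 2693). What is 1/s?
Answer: -I/5 ≈ -0.2*I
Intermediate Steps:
s = 5*I (s = sqrt(-25) = 5*I ≈ 5.0*I)
1/s = 1/(5*I) = -I/5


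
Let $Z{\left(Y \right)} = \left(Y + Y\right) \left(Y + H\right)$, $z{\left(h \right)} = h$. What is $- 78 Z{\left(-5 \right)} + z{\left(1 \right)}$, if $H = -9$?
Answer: $-10919$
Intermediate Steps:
$Z{\left(Y \right)} = 2 Y \left(-9 + Y\right)$ ($Z{\left(Y \right)} = \left(Y + Y\right) \left(Y - 9\right) = 2 Y \left(-9 + Y\right)$)
$- 78 Z{\left(-5 \right)} + z{\left(1 \right)} = - 78 \cdot 2 \left(-5\right) \left(-9 - 5\right) + 1 = - 78 \cdot 2 \left(-5\right) \left(-14\right) + 1 = \left(-78\right) 140 + 1 = -10920 + 1 = -10919$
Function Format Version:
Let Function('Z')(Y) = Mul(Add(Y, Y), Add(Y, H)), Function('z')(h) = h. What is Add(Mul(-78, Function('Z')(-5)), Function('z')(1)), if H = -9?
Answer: -10919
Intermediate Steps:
Function('Z')(Y) = Mul(2, Y, Add(-9, Y)) (Function('Z')(Y) = Mul(Add(Y, Y), Add(Y, -9)) = Mul(Mul(2, Y), Add(-9, Y)) = Mul(2, Y, Add(-9, Y)))
Add(Mul(-78, Function('Z')(-5)), Function('z')(1)) = Add(Mul(-78, Mul(2, -5, Add(-9, -5))), 1) = Add(Mul(-78, Mul(2, -5, -14)), 1) = Add(Mul(-78, 140), 1) = Add(-10920, 1) = -10919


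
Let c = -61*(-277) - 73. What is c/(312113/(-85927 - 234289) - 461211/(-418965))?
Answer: 250788444811840/1880302059 ≈ 1.3338e+5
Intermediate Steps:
c = 16824 (c = 16897 - 73 = 16824)
c/(312113/(-85927 - 234289) - 461211/(-418965)) = 16824/(312113/(-85927 - 234289) - 461211/(-418965)) = 16824/(312113/(-320216) - 461211*(-1/418965)) = 16824/(312113*(-1/320216) + 153737/139655) = 16824/(-312113/320216 + 153737/139655) = 16824/(5640906177/44719765480) = 16824*(44719765480/5640906177) = 250788444811840/1880302059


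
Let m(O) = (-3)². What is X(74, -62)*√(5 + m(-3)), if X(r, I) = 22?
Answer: 22*√14 ≈ 82.316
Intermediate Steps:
m(O) = 9
X(74, -62)*√(5 + m(-3)) = 22*√(5 + 9) = 22*√14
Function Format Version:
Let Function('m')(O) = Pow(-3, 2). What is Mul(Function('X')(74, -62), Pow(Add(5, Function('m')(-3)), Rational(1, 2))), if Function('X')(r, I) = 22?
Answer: Mul(22, Pow(14, Rational(1, 2))) ≈ 82.316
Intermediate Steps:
Function('m')(O) = 9
Mul(Function('X')(74, -62), Pow(Add(5, Function('m')(-3)), Rational(1, 2))) = Mul(22, Pow(Add(5, 9), Rational(1, 2))) = Mul(22, Pow(14, Rational(1, 2)))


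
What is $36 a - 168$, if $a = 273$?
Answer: $9660$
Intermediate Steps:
$36 a - 168 = 36 \cdot 273 - 168 = 9828 - 168 = 9660$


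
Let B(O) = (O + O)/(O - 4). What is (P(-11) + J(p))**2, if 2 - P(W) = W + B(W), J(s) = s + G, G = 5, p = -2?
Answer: 47524/225 ≈ 211.22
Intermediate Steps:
B(O) = 2*O/(-4 + O) (B(O) = (2*O)/(-4 + O) = 2*O/(-4 + O))
J(s) = 5 + s (J(s) = s + 5 = 5 + s)
P(W) = 2 - W - 2*W/(-4 + W) (P(W) = 2 - (W + 2*W/(-4 + W)) = 2 + (-W - 2*W/(-4 + W)) = 2 - W - 2*W/(-4 + W))
(P(-11) + J(p))**2 = ((-8 - 1*(-11)**2 + 4*(-11))/(-4 - 11) + (5 - 2))**2 = ((-8 - 1*121 - 44)/(-15) + 3)**2 = (-(-8 - 121 - 44)/15 + 3)**2 = (-1/15*(-173) + 3)**2 = (173/15 + 3)**2 = (218/15)**2 = 47524/225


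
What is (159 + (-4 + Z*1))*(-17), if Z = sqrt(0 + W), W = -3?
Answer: -2635 - 17*I*sqrt(3) ≈ -2635.0 - 29.445*I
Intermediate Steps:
Z = I*sqrt(3) (Z = sqrt(0 - 3) = sqrt(-3) = I*sqrt(3) ≈ 1.732*I)
(159 + (-4 + Z*1))*(-17) = (159 + (-4 + (I*sqrt(3))*1))*(-17) = (159 + (-4 + I*sqrt(3)))*(-17) = (155 + I*sqrt(3))*(-17) = -2635 - 17*I*sqrt(3)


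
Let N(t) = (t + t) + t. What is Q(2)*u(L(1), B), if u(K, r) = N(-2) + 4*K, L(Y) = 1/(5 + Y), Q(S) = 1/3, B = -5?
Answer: -16/9 ≈ -1.7778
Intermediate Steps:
N(t) = 3*t (N(t) = 2*t + t = 3*t)
Q(S) = 1/3
u(K, r) = -6 + 4*K (u(K, r) = 3*(-2) + 4*K = -6 + 4*K)
Q(2)*u(L(1), B) = (-6 + 4/(5 + 1))/3 = (-6 + 4/6)/3 = (-6 + 4*(1/6))/3 = (-6 + 2/3)/3 = (1/3)*(-16/3) = -16/9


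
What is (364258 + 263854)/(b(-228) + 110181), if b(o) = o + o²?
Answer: 628112/161937 ≈ 3.8787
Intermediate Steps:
(364258 + 263854)/(b(-228) + 110181) = (364258 + 263854)/(-228*(1 - 228) + 110181) = 628112/(-228*(-227) + 110181) = 628112/(51756 + 110181) = 628112/161937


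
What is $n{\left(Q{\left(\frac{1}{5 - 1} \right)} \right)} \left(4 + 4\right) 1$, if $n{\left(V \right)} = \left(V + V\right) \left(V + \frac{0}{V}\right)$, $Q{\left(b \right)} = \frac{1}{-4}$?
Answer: $1$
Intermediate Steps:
$Q{\left(b \right)} = - \frac{1}{4}$
$n{\left(V \right)} = 2 V^{2}$ ($n{\left(V \right)} = 2 V \left(V + 0\right) = 2 V V = 2 V^{2}$)
$n{\left(Q{\left(\frac{1}{5 - 1} \right)} \right)} \left(4 + 4\right) 1 = 2 \left(- \frac{1}{4}\right)^{2} \left(4 + 4\right) 1 = 2 \cdot \frac{1}{16} \cdot 8 \cdot 1 = \frac{1}{8} \cdot 8 = 1$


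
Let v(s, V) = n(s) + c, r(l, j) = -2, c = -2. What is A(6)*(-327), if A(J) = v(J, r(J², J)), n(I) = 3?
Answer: -327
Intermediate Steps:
v(s, V) = 1 (v(s, V) = 3 - 2 = 1)
A(J) = 1
A(6)*(-327) = 1*(-327) = -327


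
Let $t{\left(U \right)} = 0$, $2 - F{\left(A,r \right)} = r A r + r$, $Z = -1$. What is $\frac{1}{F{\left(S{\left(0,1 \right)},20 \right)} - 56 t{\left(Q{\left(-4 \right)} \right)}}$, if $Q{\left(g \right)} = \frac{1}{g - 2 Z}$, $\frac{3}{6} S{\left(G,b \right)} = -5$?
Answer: $\frac{1}{3982} \approx 0.00025113$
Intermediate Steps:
$S{\left(G,b \right)} = -10$ ($S{\left(G,b \right)} = 2 \left(-5\right) = -10$)
$F{\left(A,r \right)} = 2 - r - A r^{2}$ ($F{\left(A,r \right)} = 2 - \left(r A r + r\right) = 2 - \left(A r r + r\right) = 2 - \left(A r^{2} + r\right) = 2 - \left(r + A r^{2}\right) = 2 - r - A r^{2}$)
$Q{\left(g \right)} = \frac{1}{2 + g}$ ($Q{\left(g \right)} = \frac{1}{g - -2} = \frac{1}{g + 2} = \frac{1}{2 + g}$)
$\frac{1}{F{\left(S{\left(0,1 \right)},20 \right)} - 56 t{\left(Q{\left(-4 \right)} \right)}} = \frac{1}{\left(2 - 20 - - 10 \cdot 20^{2}\right) - 0} = \frac{1}{\left(2 - 20 - \left(-10\right) 400\right) + 0} = \frac{1}{\left(2 - 20 + 4000\right) + 0} = \frac{1}{3982 + 0} = \frac{1}{3982}$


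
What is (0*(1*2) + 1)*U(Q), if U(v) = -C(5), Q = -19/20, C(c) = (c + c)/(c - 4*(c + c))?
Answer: 2/7 ≈ 0.28571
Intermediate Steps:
C(c) = -2/7 (C(c) = (2*c)/(c - 8*c) = (2*c)/((-7*c)) = (2*c)*(-1/(7*c)) = -2/7)
Q = -19/20 (Q = -19*1/20 = -19/20 ≈ -0.95000)
U(v) = 2/7 (U(v) = -1*(-2/7) = 2/7)
(0*(1*2) + 1)*U(Q) = (0*(1*2) + 1)*(2/7) = (0*2 + 1)*(2/7) = (0 + 1)*(2/7) = 1*(2/7) = 2/7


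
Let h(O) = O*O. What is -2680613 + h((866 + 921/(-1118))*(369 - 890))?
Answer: 253958328197932037/1249924 ≈ 2.0318e+11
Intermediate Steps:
h(O) = O²
-2680613 + h((866 + 921/(-1118))*(369 - 890)) = -2680613 + ((866 + 921/(-1118))*(369 - 890))² = -2680613 + ((866 + 921*(-1/1118))*(-521))² = -2680613 + ((866 - 921/1118)*(-521))² = -2680613 + ((967267/1118)*(-521))² = -2680613 + (-503946107/1118)² = -2680613 + 253961678760455449/1249924 = 253958328197932037/1249924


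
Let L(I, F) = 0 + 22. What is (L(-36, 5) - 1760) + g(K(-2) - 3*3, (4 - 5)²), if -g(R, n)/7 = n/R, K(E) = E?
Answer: -19111/11 ≈ -1737.4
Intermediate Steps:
L(I, F) = 22
g(R, n) = -7*n/R
(L(-36, 5) - 1760) + g(K(-2) - 3*3, (4 - 5)²) = (22 - 1760) - 7*(4 - 5)²/(-2 - 3*3) = -1738 - 7*(-1)²/(-2 - 9) = -1738 - 7*1/(-11) = -1738 - 7*1*(-1/11) = -1738 + 7/11 = -19111/11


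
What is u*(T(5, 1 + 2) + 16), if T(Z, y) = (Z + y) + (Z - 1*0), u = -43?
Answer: -1247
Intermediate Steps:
T(Z, y) = y + 2*Z (T(Z, y) = (Z + y) + (Z + 0) = (Z + y) + Z = y + 2*Z)
u*(T(5, 1 + 2) + 16) = -43*(((1 + 2) + 2*5) + 16) = -43*((3 + 10) + 16) = -43*(13 + 16) = -43*29 = -1247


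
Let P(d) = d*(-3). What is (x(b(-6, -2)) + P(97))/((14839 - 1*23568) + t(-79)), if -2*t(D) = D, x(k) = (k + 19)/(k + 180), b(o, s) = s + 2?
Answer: 52361/1564110 ≈ 0.033477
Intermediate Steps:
b(o, s) = 2 + s
x(k) = (19 + k)/(180 + k)
t(D) = -D/2
P(d) = -3*d
(x(b(-6, -2)) + P(97))/((14839 - 1*23568) + t(-79)) = ((19 + (2 - 2))/(180 + (2 - 2)) - 3*97)/((14839 - 1*23568) - 1/2*(-79)) = ((19 + 0)/(180 + 0) - 291)/((14839 - 23568) + 79/2) = (19/180 - 291)/(-8729 + 79/2) = ((1/180)*19 - 291)/(-17379/2) = (19/180 - 291)*(-2/17379) = -52361/180*(-2/17379) = 52361/1564110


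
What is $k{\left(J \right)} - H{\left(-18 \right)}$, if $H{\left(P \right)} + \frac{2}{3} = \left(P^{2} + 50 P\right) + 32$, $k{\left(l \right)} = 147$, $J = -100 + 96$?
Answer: $\frac{2075}{3} \approx 691.67$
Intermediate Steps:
$J = -4$
$H{\left(P \right)} = \frac{94}{3} + P^{2} + 50 P$ ($H{\left(P \right)} = - \frac{2}{3} + \left(\left(P^{2} + 50 P\right) + 32\right) = - \frac{2}{3} + \left(32 + P^{2} + 50 P\right) = \frac{94}{3} + P^{2} + 50 P$)
$k{\left(J \right)} - H{\left(-18 \right)} = 147 - \left(\frac{94}{3} + \left(-18\right)^{2} + 50 \left(-18\right)\right) = 147 - \left(\frac{94}{3} + 324 - 900\right) = 147 - - \frac{1634}{3} = 147 + \frac{1634}{3} = \frac{2075}{3}$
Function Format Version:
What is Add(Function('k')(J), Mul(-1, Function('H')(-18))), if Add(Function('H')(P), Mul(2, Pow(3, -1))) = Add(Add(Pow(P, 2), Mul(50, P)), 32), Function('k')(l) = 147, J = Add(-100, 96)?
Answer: Rational(2075, 3) ≈ 691.67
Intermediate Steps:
J = -4
Function('H')(P) = Add(Rational(94, 3), Pow(P, 2), Mul(50, P)) (Function('H')(P) = Add(Rational(-2, 3), Add(Add(Pow(P, 2), Mul(50, P)), 32)) = Add(Rational(-2, 3), Add(32, Pow(P, 2), Mul(50, P))) = Add(Rational(94, 3), Pow(P, 2), Mul(50, P)))
Add(Function('k')(J), Mul(-1, Function('H')(-18))) = Add(147, Mul(-1, Add(Rational(94, 3), Pow(-18, 2), Mul(50, -18)))) = Add(147, Mul(-1, Add(Rational(94, 3), 324, -900))) = Add(147, Mul(-1, Rational(-1634, 3))) = Add(147, Rational(1634, 3)) = Rational(2075, 3)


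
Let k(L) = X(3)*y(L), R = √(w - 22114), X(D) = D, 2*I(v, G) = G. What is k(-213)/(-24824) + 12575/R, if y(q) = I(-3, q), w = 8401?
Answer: 639/49648 - 12575*I*√13713/13713 ≈ 0.012871 - 107.38*I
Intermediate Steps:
I(v, G) = G/2
y(q) = q/2
R = I*√13713 (R = √(8401 - 22114) = √(-13713) = I*√13713 ≈ 117.1*I)
k(L) = 3*L/2 (k(L) = 3*(L/2) = 3*L/2)
k(-213)/(-24824) + 12575/R = ((3/2)*(-213))/(-24824) + 12575/((I*√13713)) = -639/2*(-1/24824) + 12575*(-I*√13713/13713) = 639/49648 - 12575*I*√13713/13713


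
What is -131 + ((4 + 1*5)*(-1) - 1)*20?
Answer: -331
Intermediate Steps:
-131 + ((4 + 1*5)*(-1) - 1)*20 = -131 + ((4 + 5)*(-1) - 1)*20 = -131 + (9*(-1) - 1)*20 = -131 + (-9 - 1)*20 = -131 - 10*20 = -131 - 200 = -331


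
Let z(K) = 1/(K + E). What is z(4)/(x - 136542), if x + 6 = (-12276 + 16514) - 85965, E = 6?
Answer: -1/2182750 ≈ -4.5814e-7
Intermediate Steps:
z(K) = 1/(6 + K) (z(K) = 1/(K + 6) = 1/(6 + K))
x = -81733 (x = -6 + ((-12276 + 16514) - 85965) = -6 + (4238 - 85965) = -6 - 81727 = -81733)
z(4)/(x - 136542) = 1/((6 + 4)*(-81733 - 136542)) = 1/(10*(-218275)) = (⅒)*(-1/218275) = -1/2182750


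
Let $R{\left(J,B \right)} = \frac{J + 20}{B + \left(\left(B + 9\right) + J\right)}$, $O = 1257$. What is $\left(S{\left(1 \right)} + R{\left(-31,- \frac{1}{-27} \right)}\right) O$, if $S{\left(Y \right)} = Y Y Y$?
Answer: $\frac{1117473}{592} \approx 1887.6$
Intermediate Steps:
$S{\left(Y \right)} = Y^{3}$ ($S{\left(Y \right)} = Y^{2} Y = Y^{3}$)
$R{\left(J,B \right)} = \frac{20 + J}{9 + J + 2 B}$ ($R{\left(J,B \right)} = \frac{20 + J}{B + \left(\left(9 + B\right) + J\right)} = \frac{20 + J}{B + \left(9 + B + J\right)} = \frac{20 + J}{9 + J + 2 B}$)
$\left(S{\left(1 \right)} + R{\left(-31,- \frac{1}{-27} \right)}\right) O = \left(1^{3} + \frac{20 - 31}{9 - 31 + 2 \left(- \frac{1}{-27}\right)}\right) 1257 = \left(1 + \frac{1}{9 - 31 + 2 \left(\left(-1\right) \left(- \frac{1}{27}\right)\right)} \left(-11\right)\right) 1257 = \left(1 + \frac{1}{9 - 31 + 2 \cdot \frac{1}{27}} \left(-11\right)\right) 1257 = \left(1 + \frac{1}{9 - 31 + \frac{2}{27}} \left(-11\right)\right) 1257 = \left(1 + \frac{1}{- \frac{592}{27}} \left(-11\right)\right) 1257 = \left(1 - - \frac{297}{592}\right) 1257 = \left(1 + \frac{297}{592}\right) 1257 = \frac{889}{592} \cdot 1257 = \frac{1117473}{592}$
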